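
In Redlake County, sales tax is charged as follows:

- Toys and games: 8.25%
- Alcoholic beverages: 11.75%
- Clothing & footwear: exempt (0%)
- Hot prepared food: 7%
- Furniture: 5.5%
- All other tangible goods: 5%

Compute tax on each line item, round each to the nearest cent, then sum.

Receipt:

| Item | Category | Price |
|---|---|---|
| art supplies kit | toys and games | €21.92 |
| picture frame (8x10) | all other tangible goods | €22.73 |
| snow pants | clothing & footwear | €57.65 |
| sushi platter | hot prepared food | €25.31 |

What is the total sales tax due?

Art supplies kit €21.92: toys and games → 8.25% → €1.81
Picture frame (8x10) €22.73: all other tangible goods → 5% → €1.14
Snow pants €57.65: clothing & footwear → 0% → €0.00
Sushi platter €25.31: hot prepared food → 7% → €1.77
Total tax = €1.81 + €1.14 + €1.77 = €4.72

€4.72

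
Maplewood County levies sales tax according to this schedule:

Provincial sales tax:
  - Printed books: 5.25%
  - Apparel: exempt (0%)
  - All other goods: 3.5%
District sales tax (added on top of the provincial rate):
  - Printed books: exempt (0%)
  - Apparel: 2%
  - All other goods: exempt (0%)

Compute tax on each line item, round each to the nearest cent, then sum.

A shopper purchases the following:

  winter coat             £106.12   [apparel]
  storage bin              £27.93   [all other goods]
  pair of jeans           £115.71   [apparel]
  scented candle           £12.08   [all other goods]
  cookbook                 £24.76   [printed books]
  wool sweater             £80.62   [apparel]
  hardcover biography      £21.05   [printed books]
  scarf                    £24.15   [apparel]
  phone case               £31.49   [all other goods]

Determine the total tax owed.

Winter coat £106.12: apparel → 0% + 2% district = 2% → £2.12
Storage bin £27.93: all other goods → 3.5% + 0% district = 3.5% → £0.98
Pair of jeans £115.71: apparel → 0% + 2% district = 2% → £2.31
Scented candle £12.08: all other goods → 3.5% + 0% district = 3.5% → £0.42
Cookbook £24.76: printed books → 5.25% + 0% district = 5.25% → £1.30
Wool sweater £80.62: apparel → 0% + 2% district = 2% → £1.61
Hardcover biography £21.05: printed books → 5.25% + 0% district = 5.25% → £1.11
Scarf £24.15: apparel → 0% + 2% district = 2% → £0.48
Phone case £31.49: all other goods → 3.5% + 0% district = 3.5% → £1.10
Total tax = £2.12 + £0.98 + £2.31 + £0.42 + £1.30 + £1.61 + £1.11 + £0.48 + £1.10 = £11.43

£11.43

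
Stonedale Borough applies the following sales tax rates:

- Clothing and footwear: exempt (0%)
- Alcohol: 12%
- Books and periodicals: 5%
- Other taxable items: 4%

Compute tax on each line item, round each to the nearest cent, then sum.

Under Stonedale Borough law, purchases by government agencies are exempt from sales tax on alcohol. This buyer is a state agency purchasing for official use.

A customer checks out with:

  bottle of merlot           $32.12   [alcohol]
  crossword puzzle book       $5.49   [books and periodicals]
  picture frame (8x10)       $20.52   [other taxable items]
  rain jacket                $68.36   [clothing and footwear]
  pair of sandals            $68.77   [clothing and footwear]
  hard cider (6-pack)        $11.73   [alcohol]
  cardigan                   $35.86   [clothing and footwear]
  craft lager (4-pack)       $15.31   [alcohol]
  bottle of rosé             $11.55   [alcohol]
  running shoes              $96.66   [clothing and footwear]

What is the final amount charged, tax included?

Bottle of merlot $32.12: alcohol, buyer-exempt → 0% → $0.00
Crossword puzzle book $5.49: books and periodicals → 5% → $0.27
Picture frame (8x10) $20.52: other taxable items → 4% → $0.82
Rain jacket $68.36: clothing and footwear → 0% → $0.00
Pair of sandals $68.77: clothing and footwear → 0% → $0.00
Hard cider (6-pack) $11.73: alcohol, buyer-exempt → 0% → $0.00
Cardigan $35.86: clothing and footwear → 0% → $0.00
Craft lager (4-pack) $15.31: alcohol, buyer-exempt → 0% → $0.00
Bottle of rosé $11.55: alcohol, buyer-exempt → 0% → $0.00
Running shoes $96.66: clothing and footwear → 0% → $0.00
Subtotal = $366.37; tax = $1.09; total due = $367.46

$367.46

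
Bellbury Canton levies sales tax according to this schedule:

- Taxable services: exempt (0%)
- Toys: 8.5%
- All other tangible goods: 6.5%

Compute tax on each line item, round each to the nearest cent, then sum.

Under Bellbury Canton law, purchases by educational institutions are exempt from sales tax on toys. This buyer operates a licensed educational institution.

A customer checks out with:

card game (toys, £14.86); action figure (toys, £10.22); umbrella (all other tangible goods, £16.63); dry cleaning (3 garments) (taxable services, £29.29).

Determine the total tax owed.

Card game £14.86: toys, buyer-exempt → 0% → £0.00
Action figure £10.22: toys, buyer-exempt → 0% → £0.00
Umbrella £16.63: all other tangible goods → 6.5% → £1.08
Dry cleaning (3 garments) £29.29: taxable services → 0% → £0.00
Total tax = £1.08

£1.08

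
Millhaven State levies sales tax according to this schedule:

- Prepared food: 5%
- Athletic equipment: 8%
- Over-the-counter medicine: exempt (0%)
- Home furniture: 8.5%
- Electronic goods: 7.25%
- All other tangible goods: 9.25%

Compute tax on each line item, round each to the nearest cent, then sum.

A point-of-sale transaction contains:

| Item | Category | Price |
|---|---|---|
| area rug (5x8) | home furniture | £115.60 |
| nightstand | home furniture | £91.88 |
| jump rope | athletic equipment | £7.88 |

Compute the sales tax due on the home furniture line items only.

Area rug (5x8) £115.60: home furniture → 8.5% → £9.83
Nightstand £91.88: home furniture → 8.5% → £7.81
Tax on home furniture = £9.83 + £7.81 = £17.64

£17.64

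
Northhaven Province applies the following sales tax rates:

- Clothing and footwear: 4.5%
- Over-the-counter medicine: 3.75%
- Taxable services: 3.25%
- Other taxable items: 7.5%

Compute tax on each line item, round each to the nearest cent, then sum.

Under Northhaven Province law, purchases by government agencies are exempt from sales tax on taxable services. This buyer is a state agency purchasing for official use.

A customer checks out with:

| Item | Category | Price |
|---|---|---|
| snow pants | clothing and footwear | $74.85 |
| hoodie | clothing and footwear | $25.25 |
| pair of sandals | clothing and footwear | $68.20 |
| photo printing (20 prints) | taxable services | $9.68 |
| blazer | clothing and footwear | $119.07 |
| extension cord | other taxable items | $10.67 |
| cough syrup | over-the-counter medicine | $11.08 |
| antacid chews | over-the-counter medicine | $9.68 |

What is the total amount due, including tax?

Snow pants $74.85: clothing and footwear → 4.5% → $3.37
Hoodie $25.25: clothing and footwear → 4.5% → $1.14
Pair of sandals $68.20: clothing and footwear → 4.5% → $3.07
Photo printing (20 prints) $9.68: taxable services, buyer-exempt → 0% → $0.00
Blazer $119.07: clothing and footwear → 4.5% → $5.36
Extension cord $10.67: other taxable items → 7.5% → $0.80
Cough syrup $11.08: over-the-counter medicine → 3.75% → $0.42
Antacid chews $9.68: over-the-counter medicine → 3.75% → $0.36
Subtotal = $328.48; tax = $14.52; total due = $343.00

$343.00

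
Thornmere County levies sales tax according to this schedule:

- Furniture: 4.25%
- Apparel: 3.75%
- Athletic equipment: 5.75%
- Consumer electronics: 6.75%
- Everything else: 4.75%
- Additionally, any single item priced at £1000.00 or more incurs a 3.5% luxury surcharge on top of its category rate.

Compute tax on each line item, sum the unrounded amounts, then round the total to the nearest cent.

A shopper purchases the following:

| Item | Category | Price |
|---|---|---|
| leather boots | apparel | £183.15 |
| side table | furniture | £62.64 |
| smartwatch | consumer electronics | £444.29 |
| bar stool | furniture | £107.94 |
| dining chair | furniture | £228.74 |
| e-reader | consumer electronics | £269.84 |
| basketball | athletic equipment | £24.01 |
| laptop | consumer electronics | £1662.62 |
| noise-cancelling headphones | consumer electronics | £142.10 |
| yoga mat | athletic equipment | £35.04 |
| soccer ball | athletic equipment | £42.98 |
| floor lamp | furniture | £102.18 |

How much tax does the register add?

£262.26

Leather boots £183.15: apparel → 3.75% → £6.868125
Side table £62.64: furniture → 4.25% → £2.6622
Smartwatch £444.29: consumer electronics → 6.75% → £29.989575
Bar stool £107.94: furniture → 4.25% → £4.58745
Dining chair £228.74: furniture → 4.25% → £9.72145
E-reader £269.84: consumer electronics → 6.75% → £18.2142
Basketball £24.01: athletic equipment → 5.75% → £1.380575
Laptop £1662.62: consumer electronics → 6.75% + 3.5% surcharge = 10.25% → £170.41855
Noise-cancelling headphones £142.10: consumer electronics → 6.75% → £9.59175
Yoga mat £35.04: athletic equipment → 5.75% → £2.0148
Soccer ball £42.98: athletic equipment → 5.75% → £2.47135
Floor lamp £102.18: furniture → 4.25% → £4.34265
Unrounded tax sum = £262.262675 → £262.26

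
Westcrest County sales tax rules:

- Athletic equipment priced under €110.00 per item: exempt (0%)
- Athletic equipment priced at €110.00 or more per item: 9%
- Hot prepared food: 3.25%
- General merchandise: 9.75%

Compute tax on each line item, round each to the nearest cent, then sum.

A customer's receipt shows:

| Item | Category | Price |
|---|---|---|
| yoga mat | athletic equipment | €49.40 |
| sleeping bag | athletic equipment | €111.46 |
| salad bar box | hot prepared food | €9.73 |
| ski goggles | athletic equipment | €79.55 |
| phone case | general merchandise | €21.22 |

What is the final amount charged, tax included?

€283.78

Yoga mat €49.40: athletic equipment, under €110.00 → 0% → €0.00
Sleeping bag €111.46: athletic equipment, €110.00 or more → 9% → €10.03
Salad bar box €9.73: hot prepared food → 3.25% → €0.32
Ski goggles €79.55: athletic equipment, under €110.00 → 0% → €0.00
Phone case €21.22: general merchandise → 9.75% → €2.07
Subtotal = €271.36; tax = €12.42; total due = €283.78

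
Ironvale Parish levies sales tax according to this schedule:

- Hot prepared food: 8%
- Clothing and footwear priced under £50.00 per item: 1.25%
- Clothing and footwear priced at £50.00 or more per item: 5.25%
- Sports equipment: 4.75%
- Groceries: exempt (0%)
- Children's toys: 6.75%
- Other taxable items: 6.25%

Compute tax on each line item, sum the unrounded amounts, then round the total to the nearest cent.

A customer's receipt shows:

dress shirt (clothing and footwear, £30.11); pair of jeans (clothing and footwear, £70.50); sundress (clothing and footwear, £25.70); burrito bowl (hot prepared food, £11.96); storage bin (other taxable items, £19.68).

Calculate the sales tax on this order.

Dress shirt £30.11: clothing and footwear, under £50.00 → 1.25% → £0.376375
Pair of jeans £70.50: clothing and footwear, £50.00 or more → 5.25% → £3.70125
Sundress £25.70: clothing and footwear, under £50.00 → 1.25% → £0.32125
Burrito bowl £11.96: hot prepared food → 8% → £0.9568
Storage bin £19.68: other taxable items → 6.25% → £1.23
Unrounded tax sum = £6.585675 → £6.59

£6.59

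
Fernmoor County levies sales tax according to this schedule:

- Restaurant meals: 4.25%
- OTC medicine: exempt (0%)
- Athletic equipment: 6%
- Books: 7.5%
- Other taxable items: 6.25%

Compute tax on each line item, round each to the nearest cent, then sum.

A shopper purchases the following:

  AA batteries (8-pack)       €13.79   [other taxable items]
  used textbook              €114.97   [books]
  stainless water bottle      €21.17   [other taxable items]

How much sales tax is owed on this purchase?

€10.80

AA batteries (8-pack) €13.79: other taxable items → 6.25% → €0.86
Used textbook €114.97: books → 7.5% → €8.62
Stainless water bottle €21.17: other taxable items → 6.25% → €1.32
Total tax = €0.86 + €8.62 + €1.32 = €10.80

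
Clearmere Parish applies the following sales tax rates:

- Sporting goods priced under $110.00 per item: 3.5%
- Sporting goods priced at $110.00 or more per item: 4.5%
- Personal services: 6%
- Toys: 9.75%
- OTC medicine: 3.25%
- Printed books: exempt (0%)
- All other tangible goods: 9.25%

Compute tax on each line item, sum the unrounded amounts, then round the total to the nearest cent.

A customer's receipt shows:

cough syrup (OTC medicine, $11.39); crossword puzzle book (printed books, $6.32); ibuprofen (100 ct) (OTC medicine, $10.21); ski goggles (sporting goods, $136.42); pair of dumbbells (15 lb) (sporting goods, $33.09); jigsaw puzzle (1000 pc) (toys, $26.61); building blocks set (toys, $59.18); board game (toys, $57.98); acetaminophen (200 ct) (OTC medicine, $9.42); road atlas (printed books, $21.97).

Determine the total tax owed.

Cough syrup $11.39: OTC medicine → 3.25% → $0.370175
Crossword puzzle book $6.32: printed books → 0% → $0.00
Ibuprofen (100 ct) $10.21: OTC medicine → 3.25% → $0.331825
Ski goggles $136.42: sporting goods, $110.00 or more → 4.5% → $6.1389
Pair of dumbbells (15 lb) $33.09: sporting goods, under $110.00 → 3.5% → $1.15815
Jigsaw puzzle (1000 pc) $26.61: toys → 9.75% → $2.594475
Building blocks set $59.18: toys → 9.75% → $5.77005
Board game $57.98: toys → 9.75% → $5.65305
Acetaminophen (200 ct) $9.42: OTC medicine → 3.25% → $0.30615
Road atlas $21.97: printed books → 0% → $0.00
Unrounded tax sum = $22.322775 → $22.32

$22.32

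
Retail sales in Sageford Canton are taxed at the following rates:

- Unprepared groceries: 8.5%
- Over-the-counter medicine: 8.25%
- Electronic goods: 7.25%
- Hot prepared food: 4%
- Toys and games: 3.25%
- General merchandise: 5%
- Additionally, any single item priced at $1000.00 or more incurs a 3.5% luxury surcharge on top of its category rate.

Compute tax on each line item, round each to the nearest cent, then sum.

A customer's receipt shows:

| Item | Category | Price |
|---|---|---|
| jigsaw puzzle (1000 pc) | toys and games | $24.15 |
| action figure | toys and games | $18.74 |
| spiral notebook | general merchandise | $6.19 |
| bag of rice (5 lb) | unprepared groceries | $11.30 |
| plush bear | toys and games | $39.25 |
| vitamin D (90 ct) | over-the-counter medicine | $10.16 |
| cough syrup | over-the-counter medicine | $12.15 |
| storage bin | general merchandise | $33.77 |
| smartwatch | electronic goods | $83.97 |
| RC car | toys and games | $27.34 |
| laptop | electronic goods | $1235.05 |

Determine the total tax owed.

$147.22

Jigsaw puzzle (1000 pc) $24.15: toys and games → 3.25% → $0.78
Action figure $18.74: toys and games → 3.25% → $0.61
Spiral notebook $6.19: general merchandise → 5% → $0.31
Bag of rice (5 lb) $11.30: unprepared groceries → 8.5% → $0.96
Plush bear $39.25: toys and games → 3.25% → $1.28
Vitamin D (90 ct) $10.16: over-the-counter medicine → 8.25% → $0.84
Cough syrup $12.15: over-the-counter medicine → 8.25% → $1.00
Storage bin $33.77: general merchandise → 5% → $1.69
Smartwatch $83.97: electronic goods → 7.25% → $6.09
RC car $27.34: toys and games → 3.25% → $0.89
Laptop $1235.05: electronic goods → 7.25% + 3.5% surcharge = 10.75% → $132.77
Total tax = $0.78 + $0.61 + $0.31 + $0.96 + $1.28 + $0.84 + $1.00 + $1.69 + $6.09 + $0.89 + $132.77 = $147.22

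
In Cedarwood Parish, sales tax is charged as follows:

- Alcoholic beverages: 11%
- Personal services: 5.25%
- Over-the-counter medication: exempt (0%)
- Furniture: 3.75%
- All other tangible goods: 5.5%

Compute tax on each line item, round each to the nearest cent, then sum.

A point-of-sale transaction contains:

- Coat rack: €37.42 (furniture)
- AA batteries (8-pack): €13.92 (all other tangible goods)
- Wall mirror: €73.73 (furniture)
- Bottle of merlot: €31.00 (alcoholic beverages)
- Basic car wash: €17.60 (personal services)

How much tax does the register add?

€9.26

Coat rack €37.42: furniture → 3.75% → €1.40
AA batteries (8-pack) €13.92: all other tangible goods → 5.5% → €0.77
Wall mirror €73.73: furniture → 3.75% → €2.76
Bottle of merlot €31.00: alcoholic beverages → 11% → €3.41
Basic car wash €17.60: personal services → 5.25% → €0.92
Total tax = €1.40 + €0.77 + €2.76 + €3.41 + €0.92 = €9.26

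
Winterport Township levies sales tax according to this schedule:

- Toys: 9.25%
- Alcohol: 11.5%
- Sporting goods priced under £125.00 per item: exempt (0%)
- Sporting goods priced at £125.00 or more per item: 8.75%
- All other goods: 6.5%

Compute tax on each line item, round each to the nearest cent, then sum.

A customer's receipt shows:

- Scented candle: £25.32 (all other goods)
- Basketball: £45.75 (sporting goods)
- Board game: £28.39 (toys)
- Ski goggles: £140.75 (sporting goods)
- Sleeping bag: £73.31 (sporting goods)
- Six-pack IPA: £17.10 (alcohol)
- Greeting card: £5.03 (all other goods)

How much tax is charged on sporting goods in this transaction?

Basketball £45.75: sporting goods, under £125.00 → 0% → £0.00
Ski goggles £140.75: sporting goods, £125.00 or more → 8.75% → £12.32
Sleeping bag £73.31: sporting goods, under £125.00 → 0% → £0.00
Tax on sporting goods = £0.00 + £12.32 + £0.00 = £12.32

£12.32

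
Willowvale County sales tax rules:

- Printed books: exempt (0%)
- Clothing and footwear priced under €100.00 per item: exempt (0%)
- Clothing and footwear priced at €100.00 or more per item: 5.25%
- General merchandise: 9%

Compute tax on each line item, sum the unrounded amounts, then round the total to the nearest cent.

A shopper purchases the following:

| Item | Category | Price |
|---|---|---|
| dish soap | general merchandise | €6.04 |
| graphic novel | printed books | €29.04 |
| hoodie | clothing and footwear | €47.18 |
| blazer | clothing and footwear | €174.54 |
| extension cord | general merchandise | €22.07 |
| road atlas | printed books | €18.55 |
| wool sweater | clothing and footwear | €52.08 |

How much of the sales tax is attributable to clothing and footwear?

€9.16

Hoodie €47.18: clothing and footwear, under €100.00 → 0% → €0.00
Blazer €174.54: clothing and footwear, €100.00 or more → 5.25% → €9.16335
Wool sweater €52.08: clothing and footwear, under €100.00 → 0% → €0.00
Tax on clothing and footwear: unrounded sum = €9.16335 → €9.16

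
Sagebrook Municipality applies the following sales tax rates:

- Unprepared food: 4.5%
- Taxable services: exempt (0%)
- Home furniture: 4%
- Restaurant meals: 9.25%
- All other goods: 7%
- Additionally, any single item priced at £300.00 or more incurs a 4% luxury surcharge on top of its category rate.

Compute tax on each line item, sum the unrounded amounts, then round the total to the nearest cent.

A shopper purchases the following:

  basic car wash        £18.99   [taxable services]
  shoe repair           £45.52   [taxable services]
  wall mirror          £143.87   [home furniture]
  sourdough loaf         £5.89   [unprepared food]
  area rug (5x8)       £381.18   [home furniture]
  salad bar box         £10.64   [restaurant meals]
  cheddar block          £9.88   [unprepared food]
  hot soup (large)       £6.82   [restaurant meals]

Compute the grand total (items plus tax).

Basic car wash £18.99: taxable services → 0% → £0.00
Shoe repair £45.52: taxable services → 0% → £0.00
Wall mirror £143.87: home furniture → 4% → £5.7548
Sourdough loaf £5.89: unprepared food → 4.5% → £0.26505
Area rug (5x8) £381.18: home furniture → 4% + 4% surcharge = 8% → £30.4944
Salad bar box £10.64: restaurant meals → 9.25% → £0.9842
Cheddar block £9.88: unprepared food → 4.5% → £0.4446
Hot soup (large) £6.82: restaurant meals → 9.25% → £0.63085
Subtotal = £622.79; unrounded tax = £38.5739 → £38.57; total due = £661.36

£661.36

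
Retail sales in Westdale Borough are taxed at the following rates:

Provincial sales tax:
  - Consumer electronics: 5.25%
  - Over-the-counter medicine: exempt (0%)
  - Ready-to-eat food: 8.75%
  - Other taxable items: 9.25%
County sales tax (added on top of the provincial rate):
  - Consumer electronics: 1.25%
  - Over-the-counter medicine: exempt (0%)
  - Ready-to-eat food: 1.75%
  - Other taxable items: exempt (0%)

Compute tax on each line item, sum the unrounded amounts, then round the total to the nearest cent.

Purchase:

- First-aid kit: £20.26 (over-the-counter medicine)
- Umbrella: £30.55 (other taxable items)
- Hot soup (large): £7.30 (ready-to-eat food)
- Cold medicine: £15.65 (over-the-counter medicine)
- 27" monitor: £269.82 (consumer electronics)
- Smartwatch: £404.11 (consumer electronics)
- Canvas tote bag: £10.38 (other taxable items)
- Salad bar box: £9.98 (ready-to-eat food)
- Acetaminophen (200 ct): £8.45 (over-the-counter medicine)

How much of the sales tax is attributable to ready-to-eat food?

£1.81

Hot soup (large) £7.30: ready-to-eat food → 8.75% + 1.75% county = 10.5% → £0.7665
Salad bar box £9.98: ready-to-eat food → 8.75% + 1.75% county = 10.5% → £1.0479
Tax on ready-to-eat food: unrounded sum = £1.8144 → £1.81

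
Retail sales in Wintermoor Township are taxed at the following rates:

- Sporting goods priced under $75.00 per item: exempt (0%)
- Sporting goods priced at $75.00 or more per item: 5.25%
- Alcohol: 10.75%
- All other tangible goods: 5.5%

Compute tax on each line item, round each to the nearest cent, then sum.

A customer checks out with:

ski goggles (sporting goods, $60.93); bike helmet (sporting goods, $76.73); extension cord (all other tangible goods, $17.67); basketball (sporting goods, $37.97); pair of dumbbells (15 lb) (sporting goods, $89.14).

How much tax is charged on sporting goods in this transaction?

Ski goggles $60.93: sporting goods, under $75.00 → 0% → $0.00
Bike helmet $76.73: sporting goods, $75.00 or more → 5.25% → $4.03
Basketball $37.97: sporting goods, under $75.00 → 0% → $0.00
Pair of dumbbells (15 lb) $89.14: sporting goods, $75.00 or more → 5.25% → $4.68
Tax on sporting goods = $0.00 + $4.03 + $0.00 + $4.68 = $8.71

$8.71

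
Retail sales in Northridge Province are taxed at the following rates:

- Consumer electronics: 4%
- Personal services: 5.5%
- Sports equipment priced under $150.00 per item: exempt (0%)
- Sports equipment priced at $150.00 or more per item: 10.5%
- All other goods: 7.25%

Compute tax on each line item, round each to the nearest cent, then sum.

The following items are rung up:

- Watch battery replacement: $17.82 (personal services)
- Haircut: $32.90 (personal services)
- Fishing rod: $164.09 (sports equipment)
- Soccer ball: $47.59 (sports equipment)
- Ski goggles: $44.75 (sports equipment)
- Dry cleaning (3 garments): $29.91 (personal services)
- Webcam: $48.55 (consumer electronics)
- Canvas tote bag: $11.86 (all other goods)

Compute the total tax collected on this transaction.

Watch battery replacement $17.82: personal services → 5.5% → $0.98
Haircut $32.90: personal services → 5.5% → $1.81
Fishing rod $164.09: sports equipment, $150.00 or more → 10.5% → $17.23
Soccer ball $47.59: sports equipment, under $150.00 → 0% → $0.00
Ski goggles $44.75: sports equipment, under $150.00 → 0% → $0.00
Dry cleaning (3 garments) $29.91: personal services → 5.5% → $1.65
Webcam $48.55: consumer electronics → 4% → $1.94
Canvas tote bag $11.86: all other goods → 7.25% → $0.86
Total tax = $0.98 + $1.81 + $17.23 + $1.65 + $1.94 + $0.86 = $24.47

$24.47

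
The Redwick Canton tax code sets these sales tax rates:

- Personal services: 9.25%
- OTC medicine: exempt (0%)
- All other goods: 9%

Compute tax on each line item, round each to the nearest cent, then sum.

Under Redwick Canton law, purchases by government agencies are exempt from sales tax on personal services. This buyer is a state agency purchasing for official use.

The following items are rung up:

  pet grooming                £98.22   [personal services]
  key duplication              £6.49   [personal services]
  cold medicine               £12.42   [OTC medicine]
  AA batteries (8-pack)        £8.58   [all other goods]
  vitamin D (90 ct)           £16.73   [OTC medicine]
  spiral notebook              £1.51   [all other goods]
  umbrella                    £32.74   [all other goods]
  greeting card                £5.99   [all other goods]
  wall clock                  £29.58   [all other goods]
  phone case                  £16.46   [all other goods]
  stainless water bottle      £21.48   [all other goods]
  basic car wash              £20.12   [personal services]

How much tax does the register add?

£10.47

Pet grooming £98.22: personal services, buyer-exempt → 0% → £0.00
Key duplication £6.49: personal services, buyer-exempt → 0% → £0.00
Cold medicine £12.42: OTC medicine → 0% → £0.00
AA batteries (8-pack) £8.58: all other goods → 9% → £0.77
Vitamin D (90 ct) £16.73: OTC medicine → 0% → £0.00
Spiral notebook £1.51: all other goods → 9% → £0.14
Umbrella £32.74: all other goods → 9% → £2.95
Greeting card £5.99: all other goods → 9% → £0.54
Wall clock £29.58: all other goods → 9% → £2.66
Phone case £16.46: all other goods → 9% → £1.48
Stainless water bottle £21.48: all other goods → 9% → £1.93
Basic car wash £20.12: personal services, buyer-exempt → 0% → £0.00
Total tax = £0.77 + £0.14 + £2.95 + £0.54 + £2.66 + £1.48 + £1.93 = £10.47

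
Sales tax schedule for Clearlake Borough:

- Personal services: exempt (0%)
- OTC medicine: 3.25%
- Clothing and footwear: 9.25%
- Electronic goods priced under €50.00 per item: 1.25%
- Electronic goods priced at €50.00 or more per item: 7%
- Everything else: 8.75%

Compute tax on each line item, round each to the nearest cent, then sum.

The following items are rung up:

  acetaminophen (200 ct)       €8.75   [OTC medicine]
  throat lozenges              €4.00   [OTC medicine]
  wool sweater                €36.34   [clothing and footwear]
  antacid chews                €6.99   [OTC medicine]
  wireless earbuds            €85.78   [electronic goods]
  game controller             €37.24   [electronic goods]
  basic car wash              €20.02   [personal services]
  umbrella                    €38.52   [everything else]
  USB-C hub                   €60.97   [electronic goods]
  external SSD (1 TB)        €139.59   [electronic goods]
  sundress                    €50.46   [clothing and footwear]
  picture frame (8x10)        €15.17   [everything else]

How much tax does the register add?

€33.88

Acetaminophen (200 ct) €8.75: OTC medicine → 3.25% → €0.28
Throat lozenges €4.00: OTC medicine → 3.25% → €0.13
Wool sweater €36.34: clothing and footwear → 9.25% → €3.36
Antacid chews €6.99: OTC medicine → 3.25% → €0.23
Wireless earbuds €85.78: electronic goods, €50.00 or more → 7% → €6.00
Game controller €37.24: electronic goods, under €50.00 → 1.25% → €0.47
Basic car wash €20.02: personal services → 0% → €0.00
Umbrella €38.52: everything else → 8.75% → €3.37
USB-C hub €60.97: electronic goods, €50.00 or more → 7% → €4.27
External SSD (1 TB) €139.59: electronic goods, €50.00 or more → 7% → €9.77
Sundress €50.46: clothing and footwear → 9.25% → €4.67
Picture frame (8x10) €15.17: everything else → 8.75% → €1.33
Total tax = €0.28 + €0.13 + €3.36 + €0.23 + €6.00 + €0.47 + €3.37 + €4.27 + €9.77 + €4.67 + €1.33 = €33.88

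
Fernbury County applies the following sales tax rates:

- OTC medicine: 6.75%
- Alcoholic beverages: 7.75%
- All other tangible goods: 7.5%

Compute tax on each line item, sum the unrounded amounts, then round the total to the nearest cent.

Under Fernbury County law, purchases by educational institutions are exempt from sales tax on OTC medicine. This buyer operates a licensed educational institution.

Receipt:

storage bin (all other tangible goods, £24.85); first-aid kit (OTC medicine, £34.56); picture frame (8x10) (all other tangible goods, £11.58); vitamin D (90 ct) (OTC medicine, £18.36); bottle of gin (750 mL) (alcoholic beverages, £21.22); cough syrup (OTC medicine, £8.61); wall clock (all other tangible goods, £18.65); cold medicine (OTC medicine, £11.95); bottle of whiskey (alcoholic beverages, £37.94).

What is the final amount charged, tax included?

£196.44

Storage bin £24.85: all other tangible goods → 7.5% → £1.86375
First-aid kit £34.56: OTC medicine, buyer-exempt → 0% → £0.00
Picture frame (8x10) £11.58: all other tangible goods → 7.5% → £0.8685
Vitamin D (90 ct) £18.36: OTC medicine, buyer-exempt → 0% → £0.00
Bottle of gin (750 mL) £21.22: alcoholic beverages → 7.75% → £1.64455
Cough syrup £8.61: OTC medicine, buyer-exempt → 0% → £0.00
Wall clock £18.65: all other tangible goods → 7.5% → £1.39875
Cold medicine £11.95: OTC medicine, buyer-exempt → 0% → £0.00
Bottle of whiskey £37.94: alcoholic beverages → 7.75% → £2.94035
Subtotal = £187.72; unrounded tax = £8.7159 → £8.72; total due = £196.44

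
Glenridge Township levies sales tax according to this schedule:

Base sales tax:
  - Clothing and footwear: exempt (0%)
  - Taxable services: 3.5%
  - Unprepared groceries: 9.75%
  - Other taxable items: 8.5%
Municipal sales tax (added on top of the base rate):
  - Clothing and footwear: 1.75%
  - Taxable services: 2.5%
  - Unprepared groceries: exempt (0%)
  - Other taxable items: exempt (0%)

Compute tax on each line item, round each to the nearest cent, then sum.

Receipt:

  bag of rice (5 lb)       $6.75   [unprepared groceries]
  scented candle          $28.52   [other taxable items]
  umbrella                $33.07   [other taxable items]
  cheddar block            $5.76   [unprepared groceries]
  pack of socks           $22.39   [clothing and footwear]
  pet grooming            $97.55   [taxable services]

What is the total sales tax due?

$12.69

Bag of rice (5 lb) $6.75: unprepared groceries → 9.75% + 0% municipal = 9.75% → $0.66
Scented candle $28.52: other taxable items → 8.5% + 0% municipal = 8.5% → $2.42
Umbrella $33.07: other taxable items → 8.5% + 0% municipal = 8.5% → $2.81
Cheddar block $5.76: unprepared groceries → 9.75% + 0% municipal = 9.75% → $0.56
Pack of socks $22.39: clothing and footwear → 0% + 1.75% municipal = 1.75% → $0.39
Pet grooming $97.55: taxable services → 3.5% + 2.5% municipal = 6% → $5.85
Total tax = $0.66 + $2.42 + $2.81 + $0.56 + $0.39 + $5.85 = $12.69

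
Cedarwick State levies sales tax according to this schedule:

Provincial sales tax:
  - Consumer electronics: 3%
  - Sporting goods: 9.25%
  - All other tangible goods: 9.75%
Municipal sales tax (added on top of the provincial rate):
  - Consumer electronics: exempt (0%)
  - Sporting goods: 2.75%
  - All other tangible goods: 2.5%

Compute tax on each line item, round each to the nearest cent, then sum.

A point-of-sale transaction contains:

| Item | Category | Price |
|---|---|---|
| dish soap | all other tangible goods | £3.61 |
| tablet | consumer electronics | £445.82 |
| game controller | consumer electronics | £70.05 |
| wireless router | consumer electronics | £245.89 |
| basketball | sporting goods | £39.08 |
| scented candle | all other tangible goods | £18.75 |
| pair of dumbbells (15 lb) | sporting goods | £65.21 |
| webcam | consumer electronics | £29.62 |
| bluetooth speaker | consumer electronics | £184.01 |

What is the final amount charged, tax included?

£1146.56

Dish soap £3.61: all other tangible goods → 9.75% + 2.5% municipal = 12.25% → £0.44
Tablet £445.82: consumer electronics → 3% + 0% municipal = 3% → £13.37
Game controller £70.05: consumer electronics → 3% + 0% municipal = 3% → £2.10
Wireless router £245.89: consumer electronics → 3% + 0% municipal = 3% → £7.38
Basketball £39.08: sporting goods → 9.25% + 2.75% municipal = 12% → £4.69
Scented candle £18.75: all other tangible goods → 9.75% + 2.5% municipal = 12.25% → £2.30
Pair of dumbbells (15 lb) £65.21: sporting goods → 9.25% + 2.75% municipal = 12% → £7.83
Webcam £29.62: consumer electronics → 3% + 0% municipal = 3% → £0.89
Bluetooth speaker £184.01: consumer electronics → 3% + 0% municipal = 3% → £5.52
Subtotal = £1102.04; tax = £44.52; total due = £1146.56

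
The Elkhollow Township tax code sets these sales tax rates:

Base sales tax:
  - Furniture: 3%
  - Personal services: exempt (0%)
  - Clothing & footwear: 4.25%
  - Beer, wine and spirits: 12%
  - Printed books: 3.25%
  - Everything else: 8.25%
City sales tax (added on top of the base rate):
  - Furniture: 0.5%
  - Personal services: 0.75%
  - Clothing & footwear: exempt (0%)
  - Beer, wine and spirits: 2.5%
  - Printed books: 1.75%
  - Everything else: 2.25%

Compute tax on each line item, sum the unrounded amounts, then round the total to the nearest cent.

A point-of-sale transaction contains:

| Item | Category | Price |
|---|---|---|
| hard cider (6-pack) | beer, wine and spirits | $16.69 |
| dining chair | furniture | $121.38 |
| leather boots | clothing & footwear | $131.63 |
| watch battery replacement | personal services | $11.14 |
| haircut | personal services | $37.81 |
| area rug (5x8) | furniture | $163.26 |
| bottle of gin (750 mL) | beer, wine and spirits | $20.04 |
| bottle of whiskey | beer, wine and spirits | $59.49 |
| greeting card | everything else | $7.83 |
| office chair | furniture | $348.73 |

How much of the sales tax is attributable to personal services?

$0.37

Watch battery replacement $11.14: personal services → 0% + 0.75% city = 0.75% → $0.08355
Haircut $37.81: personal services → 0% + 0.75% city = 0.75% → $0.283575
Tax on personal services: unrounded sum = $0.367125 → $0.37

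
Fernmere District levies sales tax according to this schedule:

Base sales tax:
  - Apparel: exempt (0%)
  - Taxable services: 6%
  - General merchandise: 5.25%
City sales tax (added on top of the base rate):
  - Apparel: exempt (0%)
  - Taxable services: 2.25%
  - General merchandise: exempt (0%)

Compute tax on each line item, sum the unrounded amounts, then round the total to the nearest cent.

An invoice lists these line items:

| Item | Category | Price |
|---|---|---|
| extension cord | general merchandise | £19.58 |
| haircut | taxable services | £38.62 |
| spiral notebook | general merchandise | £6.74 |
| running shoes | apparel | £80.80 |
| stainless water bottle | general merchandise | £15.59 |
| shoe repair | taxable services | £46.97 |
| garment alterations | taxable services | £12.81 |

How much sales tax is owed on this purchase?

£10.32

Extension cord £19.58: general merchandise → 5.25% + 0% city = 5.25% → £1.02795
Haircut £38.62: taxable services → 6% + 2.25% city = 8.25% → £3.18615
Spiral notebook £6.74: general merchandise → 5.25% + 0% city = 5.25% → £0.35385
Running shoes £80.80: apparel → 0% + 0% city = 0% → £0.00
Stainless water bottle £15.59: general merchandise → 5.25% + 0% city = 5.25% → £0.818475
Shoe repair £46.97: taxable services → 6% + 2.25% city = 8.25% → £3.875025
Garment alterations £12.81: taxable services → 6% + 2.25% city = 8.25% → £1.056825
Unrounded tax sum = £10.318275 → £10.32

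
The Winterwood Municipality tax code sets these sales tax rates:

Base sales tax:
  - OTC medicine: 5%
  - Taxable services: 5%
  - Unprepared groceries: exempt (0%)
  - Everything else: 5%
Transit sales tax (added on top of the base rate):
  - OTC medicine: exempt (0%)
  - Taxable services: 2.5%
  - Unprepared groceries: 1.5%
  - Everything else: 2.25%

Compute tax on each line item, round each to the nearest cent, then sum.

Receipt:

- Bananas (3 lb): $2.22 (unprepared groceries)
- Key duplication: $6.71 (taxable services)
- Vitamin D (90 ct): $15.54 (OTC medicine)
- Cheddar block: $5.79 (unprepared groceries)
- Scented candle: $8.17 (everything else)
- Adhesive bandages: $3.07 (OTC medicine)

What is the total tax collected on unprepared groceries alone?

$0.12

Bananas (3 lb) $2.22: unprepared groceries → 0% + 1.5% transit = 1.5% → $0.03
Cheddar block $5.79: unprepared groceries → 0% + 1.5% transit = 1.5% → $0.09
Tax on unprepared groceries = $0.03 + $0.09 = $0.12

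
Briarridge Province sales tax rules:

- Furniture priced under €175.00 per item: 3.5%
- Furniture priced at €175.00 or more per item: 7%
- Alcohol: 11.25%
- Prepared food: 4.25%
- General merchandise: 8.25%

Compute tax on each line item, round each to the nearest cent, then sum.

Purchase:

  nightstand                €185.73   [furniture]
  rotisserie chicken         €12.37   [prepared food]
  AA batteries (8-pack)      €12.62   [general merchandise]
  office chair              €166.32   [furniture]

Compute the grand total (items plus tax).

€397.43

Nightstand €185.73: furniture, €175.00 or more → 7% → €13.00
Rotisserie chicken €12.37: prepared food → 4.25% → €0.53
AA batteries (8-pack) €12.62: general merchandise → 8.25% → €1.04
Office chair €166.32: furniture, under €175.00 → 3.5% → €5.82
Subtotal = €377.04; tax = €20.39; total due = €397.43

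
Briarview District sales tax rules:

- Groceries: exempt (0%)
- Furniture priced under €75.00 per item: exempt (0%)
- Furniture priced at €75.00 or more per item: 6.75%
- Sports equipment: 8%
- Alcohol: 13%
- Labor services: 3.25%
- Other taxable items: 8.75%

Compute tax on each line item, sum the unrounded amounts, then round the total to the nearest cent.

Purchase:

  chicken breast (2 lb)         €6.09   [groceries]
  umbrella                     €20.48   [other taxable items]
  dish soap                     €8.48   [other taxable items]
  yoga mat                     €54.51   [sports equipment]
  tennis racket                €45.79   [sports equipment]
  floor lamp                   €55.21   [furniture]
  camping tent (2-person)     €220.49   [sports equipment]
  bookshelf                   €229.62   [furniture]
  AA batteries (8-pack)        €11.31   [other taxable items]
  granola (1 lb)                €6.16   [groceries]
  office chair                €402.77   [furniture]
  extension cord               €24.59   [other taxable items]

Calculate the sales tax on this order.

€74.02

Chicken breast (2 lb) €6.09: groceries → 0% → €0.00
Umbrella €20.48: other taxable items → 8.75% → €1.792
Dish soap €8.48: other taxable items → 8.75% → €0.742
Yoga mat €54.51: sports equipment → 8% → €4.3608
Tennis racket €45.79: sports equipment → 8% → €3.6632
Floor lamp €55.21: furniture, under €75.00 → 0% → €0.00
Camping tent (2-person) €220.49: sports equipment → 8% → €17.6392
Bookshelf €229.62: furniture, €75.00 or more → 6.75% → €15.49935
AA batteries (8-pack) €11.31: other taxable items → 8.75% → €0.989625
Granola (1 lb) €6.16: groceries → 0% → €0.00
Office chair €402.77: furniture, €75.00 or more → 6.75% → €27.186975
Extension cord €24.59: other taxable items → 8.75% → €2.151625
Unrounded tax sum = €74.024775 → €74.02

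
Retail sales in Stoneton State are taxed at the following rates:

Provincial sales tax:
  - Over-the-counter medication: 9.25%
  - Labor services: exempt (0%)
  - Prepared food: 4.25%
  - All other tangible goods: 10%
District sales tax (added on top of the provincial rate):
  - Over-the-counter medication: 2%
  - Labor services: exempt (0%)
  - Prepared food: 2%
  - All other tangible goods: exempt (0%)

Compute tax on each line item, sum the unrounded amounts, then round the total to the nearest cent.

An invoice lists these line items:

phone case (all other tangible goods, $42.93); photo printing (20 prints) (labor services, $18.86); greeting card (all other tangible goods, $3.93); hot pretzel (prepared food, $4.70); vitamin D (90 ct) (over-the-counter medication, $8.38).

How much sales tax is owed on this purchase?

$5.92

Phone case $42.93: all other tangible goods → 10% + 0% district = 10% → $4.293
Photo printing (20 prints) $18.86: labor services → 0% + 0% district = 0% → $0.00
Greeting card $3.93: all other tangible goods → 10% + 0% district = 10% → $0.393
Hot pretzel $4.70: prepared food → 4.25% + 2% district = 6.25% → $0.29375
Vitamin D (90 ct) $8.38: over-the-counter medication → 9.25% + 2% district = 11.25% → $0.94275
Unrounded tax sum = $5.9225 → $5.92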